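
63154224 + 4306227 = 67460451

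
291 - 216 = 75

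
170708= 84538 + 86170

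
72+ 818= 890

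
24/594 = 4/99 = 0.04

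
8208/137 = 59  +  125/137 = 59.91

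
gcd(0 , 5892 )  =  5892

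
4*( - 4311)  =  -17244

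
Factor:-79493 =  - 79493^1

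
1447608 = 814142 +633466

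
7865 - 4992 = 2873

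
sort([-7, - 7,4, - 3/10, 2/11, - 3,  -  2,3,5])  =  [ - 7, - 7,  -  3, - 2,-3/10,2/11,  3,4,5 ] 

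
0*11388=0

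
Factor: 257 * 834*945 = 2^1*3^4*5^1*7^1 *139^1*257^1 = 202549410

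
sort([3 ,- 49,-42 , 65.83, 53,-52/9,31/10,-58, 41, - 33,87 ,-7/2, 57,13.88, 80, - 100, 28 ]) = [ - 100,-58,-49, -42, - 33, - 52/9,  -  7/2,3, 31/10, 13.88, 28, 41,53, 57, 65.83, 80, 87 ]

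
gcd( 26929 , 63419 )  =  1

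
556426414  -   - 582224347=1138650761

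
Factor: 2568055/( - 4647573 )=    -3^( - 2)*5^1*239^1  *  307^1*73771^( - 1) = - 366865/663939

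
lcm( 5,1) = 5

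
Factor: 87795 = 3^2*5^1*  1951^1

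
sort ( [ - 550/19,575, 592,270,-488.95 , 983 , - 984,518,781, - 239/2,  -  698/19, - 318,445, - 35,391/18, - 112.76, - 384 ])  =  [ - 984, - 488.95, - 384, - 318, - 239/2, - 112.76,-698/19, - 35, - 550/19,391/18,270,445, 518,575,592,781 , 983 ]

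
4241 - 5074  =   - 833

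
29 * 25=725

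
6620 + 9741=16361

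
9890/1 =9890 = 9890.00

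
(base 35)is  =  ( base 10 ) 658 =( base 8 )1222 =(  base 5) 10113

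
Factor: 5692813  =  7^1*43^1*18913^1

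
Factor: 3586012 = 2^2*853^1*1051^1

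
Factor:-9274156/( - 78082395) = 2^2*3^(  -  1)*5^(- 1 )*37^(  -  1)*89^1*109^1*239^1 * 140689^(  -  1)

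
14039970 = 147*95510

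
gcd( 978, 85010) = 2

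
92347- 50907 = 41440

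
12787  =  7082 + 5705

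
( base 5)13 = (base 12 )8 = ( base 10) 8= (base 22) 8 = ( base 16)8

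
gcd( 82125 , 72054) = 9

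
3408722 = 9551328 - 6142606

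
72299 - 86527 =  - 14228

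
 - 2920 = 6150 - 9070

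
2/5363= 2/5363= 0.00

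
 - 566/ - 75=566/75 = 7.55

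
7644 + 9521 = 17165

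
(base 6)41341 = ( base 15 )198d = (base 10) 5533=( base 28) 71h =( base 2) 1010110011101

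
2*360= 720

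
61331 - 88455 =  -27124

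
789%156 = 9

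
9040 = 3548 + 5492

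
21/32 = 21/32 = 0.66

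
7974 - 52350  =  -44376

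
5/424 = 5/424 = 0.01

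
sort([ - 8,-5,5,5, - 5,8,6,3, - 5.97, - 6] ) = [- 8,-6, - 5.97, - 5, - 5,3,5,5 , 6, 8]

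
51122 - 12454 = 38668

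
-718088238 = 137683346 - 855771584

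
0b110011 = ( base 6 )123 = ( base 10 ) 51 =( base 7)102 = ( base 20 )2B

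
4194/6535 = 4194/6535 = 0.64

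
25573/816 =31 + 277/816=31.34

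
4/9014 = 2/4507 = 0.00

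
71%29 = 13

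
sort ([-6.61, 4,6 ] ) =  [  -  6.61, 4,6]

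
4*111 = 444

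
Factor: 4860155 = 5^1*972031^1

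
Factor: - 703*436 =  - 306508= - 2^2*19^1*37^1*109^1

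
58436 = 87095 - 28659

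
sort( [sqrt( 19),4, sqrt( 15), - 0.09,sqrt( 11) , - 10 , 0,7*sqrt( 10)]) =[-10, - 0.09, 0, sqrt( 11 ), sqrt (15),  4, sqrt(19), 7* sqrt(10)]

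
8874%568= 354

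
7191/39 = 2397/13 = 184.38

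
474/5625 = 158/1875 = 0.08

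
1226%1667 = 1226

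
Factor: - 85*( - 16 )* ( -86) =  -116960 = - 2^5*5^1 * 17^1*43^1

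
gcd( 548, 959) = 137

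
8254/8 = 1031 + 3/4 = 1031.75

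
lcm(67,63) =4221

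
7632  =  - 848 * ( - 9)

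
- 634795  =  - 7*90685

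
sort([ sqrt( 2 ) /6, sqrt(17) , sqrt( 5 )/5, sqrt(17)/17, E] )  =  [ sqrt(2 )/6, sqrt (17 )/17, sqrt(5 )/5, E , sqrt( 17 )]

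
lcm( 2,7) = 14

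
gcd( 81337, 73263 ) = 1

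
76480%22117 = 10129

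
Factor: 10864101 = 3^1 * 139^1*26053^1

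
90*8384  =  754560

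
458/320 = 229/160 = 1.43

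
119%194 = 119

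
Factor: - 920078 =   -  2^1*460039^1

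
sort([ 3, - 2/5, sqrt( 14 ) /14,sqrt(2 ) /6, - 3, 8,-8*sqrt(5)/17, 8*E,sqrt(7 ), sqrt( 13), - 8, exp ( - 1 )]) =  [ - 8, -3, - 8*sqrt(5 ) /17, - 2/5, sqrt(2 )/6,sqrt(14)/14,  exp( - 1 ), sqrt( 7 ),  3, sqrt (13), 8,8*E ] 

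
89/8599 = 89/8599 = 0.01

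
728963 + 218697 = 947660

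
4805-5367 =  - 562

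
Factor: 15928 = 2^3*11^1*181^1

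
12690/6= 2115  =  2115.00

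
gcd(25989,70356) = 3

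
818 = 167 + 651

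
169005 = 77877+91128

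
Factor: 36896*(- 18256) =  - 2^9*7^1*163^1*1153^1 = - 673573376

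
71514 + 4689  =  76203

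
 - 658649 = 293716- 952365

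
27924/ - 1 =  - 27924/1 = - 27924.00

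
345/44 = 345/44  =  7.84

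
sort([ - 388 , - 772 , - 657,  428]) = [ - 772, - 657, - 388,428]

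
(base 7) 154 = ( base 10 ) 88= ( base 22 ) 40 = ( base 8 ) 130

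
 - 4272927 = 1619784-5892711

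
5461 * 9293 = 50749073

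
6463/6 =1077+1/6= 1077.17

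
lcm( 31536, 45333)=725328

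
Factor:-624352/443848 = -716/509 = -2^2*179^1*509^( - 1) 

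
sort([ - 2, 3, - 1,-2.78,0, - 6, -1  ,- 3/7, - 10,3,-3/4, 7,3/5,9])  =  [-10, - 6,  -  2.78 , - 2, - 1, - 1,-3/4 , - 3/7 , 0,  3/5 , 3  ,  3,7, 9]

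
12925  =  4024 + 8901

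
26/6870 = 13/3435  =  0.00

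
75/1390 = 15/278 = 0.05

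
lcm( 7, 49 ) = 49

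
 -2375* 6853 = -16275875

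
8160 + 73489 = 81649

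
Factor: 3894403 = 173^1* 22511^1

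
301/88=3 + 37/88 = 3.42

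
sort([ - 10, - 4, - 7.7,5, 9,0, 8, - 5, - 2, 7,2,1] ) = [ - 10, - 7.7, - 5,-4, - 2, 0,1, 2,5, 7,8, 9] 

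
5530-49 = 5481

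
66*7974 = 526284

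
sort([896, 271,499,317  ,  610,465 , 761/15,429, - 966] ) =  [-966 , 761/15, 271,317,429,465,499,  610, 896]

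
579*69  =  39951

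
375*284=106500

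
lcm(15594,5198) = 15594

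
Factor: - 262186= - 2^1*337^1*389^1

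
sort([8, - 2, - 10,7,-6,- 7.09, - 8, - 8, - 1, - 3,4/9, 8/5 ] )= [  -  10,-8 ,-8, - 7.09,-6, - 3, -2, - 1,4/9,8/5,7,8 ]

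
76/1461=76/1461  =  0.05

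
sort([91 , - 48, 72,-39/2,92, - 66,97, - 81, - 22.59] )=[ - 81,-66,- 48,- 22.59, - 39/2,  72,91,92, 97 ] 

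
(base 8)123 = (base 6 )215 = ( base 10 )83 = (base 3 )10002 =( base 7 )146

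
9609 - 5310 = 4299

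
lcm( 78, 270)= 3510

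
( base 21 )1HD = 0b1100101011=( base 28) 10R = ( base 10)811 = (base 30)r1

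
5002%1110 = 562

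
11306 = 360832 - 349526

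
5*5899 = 29495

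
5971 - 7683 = -1712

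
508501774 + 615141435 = 1123643209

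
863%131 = 77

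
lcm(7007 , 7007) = 7007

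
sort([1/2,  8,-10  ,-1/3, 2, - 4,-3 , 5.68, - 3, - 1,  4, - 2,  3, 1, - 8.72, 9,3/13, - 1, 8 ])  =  [ - 10, - 8.72, - 4,-3, - 3, -2,  -  1, - 1, - 1/3,  3/13,1/2, 1, 2 , 3, 4, 5.68 , 8, 8, 9]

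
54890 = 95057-40167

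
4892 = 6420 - 1528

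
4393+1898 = 6291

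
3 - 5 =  -2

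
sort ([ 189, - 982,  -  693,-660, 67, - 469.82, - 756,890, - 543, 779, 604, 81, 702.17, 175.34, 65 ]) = [ - 982,  -  756, - 693 , - 660, - 543, - 469.82,65, 67, 81, 175.34, 189, 604,  702.17, 779, 890]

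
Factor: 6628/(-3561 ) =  - 2^2 * 3^( - 1 )*1187^ ( - 1 )*1657^1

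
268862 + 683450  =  952312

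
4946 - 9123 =- 4177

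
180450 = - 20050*( - 9 ) 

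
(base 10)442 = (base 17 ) 190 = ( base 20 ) 122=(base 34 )d0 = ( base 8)672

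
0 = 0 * 2960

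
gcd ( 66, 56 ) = 2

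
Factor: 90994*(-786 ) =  - 71521284 = - 2^2*3^1*131^1*45497^1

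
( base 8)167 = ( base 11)a9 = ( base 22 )59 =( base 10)119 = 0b1110111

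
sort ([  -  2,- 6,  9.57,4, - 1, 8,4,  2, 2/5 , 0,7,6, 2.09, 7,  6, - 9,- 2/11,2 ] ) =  [- 9, - 6, - 2,- 1, - 2/11, 0, 2/5,  2, 2,2.09 , 4 , 4,6 , 6, 7, 7,8,9.57 ] 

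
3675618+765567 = 4441185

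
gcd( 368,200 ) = 8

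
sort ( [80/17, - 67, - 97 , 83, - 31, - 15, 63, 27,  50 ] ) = [ - 97, - 67, - 31, - 15,80/17 , 27 , 50,63,83] 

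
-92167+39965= -52202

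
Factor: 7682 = 2^1*23^1*167^1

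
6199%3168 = 3031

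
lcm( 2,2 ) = 2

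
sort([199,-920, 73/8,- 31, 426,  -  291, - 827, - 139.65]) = [ - 920,-827, - 291,  -  139.65, - 31,73/8,199, 426] 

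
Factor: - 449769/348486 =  -149923/116162 = - 2^( - 1 )*17^1*241^( - 2)*8819^1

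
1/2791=1/2791 = 0.00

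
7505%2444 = 173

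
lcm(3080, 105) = 9240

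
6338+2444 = 8782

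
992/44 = 22 + 6/11 = 22.55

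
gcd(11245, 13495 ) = 5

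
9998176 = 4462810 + 5535366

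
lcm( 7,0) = 0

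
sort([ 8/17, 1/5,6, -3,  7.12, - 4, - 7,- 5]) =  [ - 7,-5, - 4,-3,1/5, 8/17, 6 , 7.12 ]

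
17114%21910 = 17114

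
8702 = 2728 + 5974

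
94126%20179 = 13410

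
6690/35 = 191 + 1/7  =  191.14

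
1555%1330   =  225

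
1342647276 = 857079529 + 485567747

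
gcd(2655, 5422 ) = 1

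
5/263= 5/263 = 0.02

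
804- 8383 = -7579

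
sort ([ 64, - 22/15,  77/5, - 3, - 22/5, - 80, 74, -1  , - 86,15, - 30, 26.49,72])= [ - 86,-80, - 30, - 22/5, - 3 ,  -  22/15, - 1 , 15,77/5,26.49,64, 72, 74]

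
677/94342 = 677/94342 = 0.01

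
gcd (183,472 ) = 1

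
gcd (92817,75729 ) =3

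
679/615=679/615= 1.10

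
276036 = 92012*3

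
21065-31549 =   -  10484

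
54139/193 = 54139/193 = 280.51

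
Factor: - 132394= - 2^1 * 53^1*1249^1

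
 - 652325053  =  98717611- 751042664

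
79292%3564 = 884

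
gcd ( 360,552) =24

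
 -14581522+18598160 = 4016638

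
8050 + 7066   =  15116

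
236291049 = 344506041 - 108214992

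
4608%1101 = 204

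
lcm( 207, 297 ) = 6831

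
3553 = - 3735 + 7288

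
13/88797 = 13/88797 = 0.00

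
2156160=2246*960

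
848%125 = 98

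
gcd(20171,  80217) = 1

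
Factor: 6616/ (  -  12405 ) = - 8/15= - 2^3*3^( - 1)*5^(-1 )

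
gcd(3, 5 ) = 1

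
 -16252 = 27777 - 44029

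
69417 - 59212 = 10205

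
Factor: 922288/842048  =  977/892 = 2^ ( - 2) * 223^( - 1)*977^1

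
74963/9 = 74963/9 =8329.22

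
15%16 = 15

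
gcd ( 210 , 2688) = 42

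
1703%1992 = 1703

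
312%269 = 43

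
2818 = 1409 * 2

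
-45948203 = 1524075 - 47472278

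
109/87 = 1 + 22/87 = 1.25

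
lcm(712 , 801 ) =6408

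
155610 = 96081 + 59529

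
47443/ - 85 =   -  47443/85 = -558.15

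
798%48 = 30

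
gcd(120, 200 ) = 40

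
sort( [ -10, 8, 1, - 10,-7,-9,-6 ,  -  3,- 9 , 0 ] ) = [ - 10 , - 10,-9, - 9 ,  -  7,- 6, - 3,0, 1, 8 ]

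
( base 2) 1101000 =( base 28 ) 3k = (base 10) 104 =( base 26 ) 40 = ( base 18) 5E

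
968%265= 173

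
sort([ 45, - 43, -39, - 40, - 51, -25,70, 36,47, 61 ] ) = [ - 51 , - 43, - 40,  -  39,- 25, 36, 45, 47, 61,70 ] 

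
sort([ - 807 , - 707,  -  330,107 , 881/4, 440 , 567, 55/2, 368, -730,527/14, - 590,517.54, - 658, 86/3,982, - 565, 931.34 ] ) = [ - 807, - 730, - 707, - 658, - 590, - 565, - 330 , 55/2, 86/3 , 527/14, 107,881/4,368, 440, 517.54,567, 931.34, 982]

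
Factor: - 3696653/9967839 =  - 3^(-1 )*7^( - 1)*541^1  *  6833^1*474659^( - 1)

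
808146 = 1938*417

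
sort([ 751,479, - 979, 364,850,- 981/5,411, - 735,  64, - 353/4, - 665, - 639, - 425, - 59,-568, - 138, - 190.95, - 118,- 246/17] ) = [ - 979, - 735,- 665,- 639, - 568, - 425, - 981/5, - 190.95,- 138, - 118, - 353/4, - 59, - 246/17,64,364,411,479,751,850]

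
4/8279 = 4/8279  =  0.00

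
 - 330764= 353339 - 684103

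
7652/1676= 4 +237/419 = 4.57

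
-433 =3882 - 4315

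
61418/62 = 990 + 19/31 = 990.61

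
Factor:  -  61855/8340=  -  89/12 = - 2^( - 2)*3^(  -  1)*  89^1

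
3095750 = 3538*875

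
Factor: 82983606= 2^1*3^1 * 157^1*88093^1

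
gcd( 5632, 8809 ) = 1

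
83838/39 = 27946/13 = 2149.69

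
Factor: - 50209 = -23^1*37^1* 59^1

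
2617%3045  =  2617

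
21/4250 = 21/4250 = 0.00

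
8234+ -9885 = - 1651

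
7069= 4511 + 2558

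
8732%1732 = 72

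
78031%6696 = 4375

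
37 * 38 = 1406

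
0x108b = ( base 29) 511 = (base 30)4l5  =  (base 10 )4235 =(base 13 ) 1c0a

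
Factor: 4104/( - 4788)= -6/7= - 2^1* 3^1*7^( - 1)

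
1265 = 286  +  979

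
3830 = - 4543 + 8373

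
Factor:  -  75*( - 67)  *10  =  50250 = 2^1*3^1*5^3* 67^1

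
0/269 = 0=0.00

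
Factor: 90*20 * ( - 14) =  - 2^4 * 3^2 * 5^2*7^1 = -  25200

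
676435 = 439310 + 237125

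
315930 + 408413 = 724343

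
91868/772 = 119 =119.00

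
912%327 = 258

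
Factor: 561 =3^1*11^1*17^1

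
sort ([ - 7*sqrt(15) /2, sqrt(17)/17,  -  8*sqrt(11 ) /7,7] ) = [ - 7*sqrt(15)/2,  -  8*sqrt ( 11)/7,sqrt(17) /17, 7 ]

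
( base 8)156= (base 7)215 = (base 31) 3H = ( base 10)110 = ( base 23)4I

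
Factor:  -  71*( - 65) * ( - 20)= - 92300=- 2^2*5^2*13^1 * 71^1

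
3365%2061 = 1304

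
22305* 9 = 200745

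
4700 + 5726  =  10426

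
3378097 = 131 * 25787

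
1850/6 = 308  +  1/3 = 308.33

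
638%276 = 86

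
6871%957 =172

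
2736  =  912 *3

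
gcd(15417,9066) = 3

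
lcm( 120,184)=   2760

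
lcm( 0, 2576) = 0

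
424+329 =753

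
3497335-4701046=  - 1203711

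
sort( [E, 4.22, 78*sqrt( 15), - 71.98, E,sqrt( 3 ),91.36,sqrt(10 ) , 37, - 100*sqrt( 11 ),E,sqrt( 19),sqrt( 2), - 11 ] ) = [ - 100*sqrt( 11), - 71.98, - 11,sqrt (2),sqrt(3 )  ,  E,E,E,sqrt( 10 ),4.22,sqrt( 19),37,91.36,78 * sqrt( 15)]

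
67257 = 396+66861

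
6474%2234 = 2006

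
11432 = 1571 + 9861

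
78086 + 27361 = 105447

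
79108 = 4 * 19777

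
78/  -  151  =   - 1 + 73/151 = - 0.52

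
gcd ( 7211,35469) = 1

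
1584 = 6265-4681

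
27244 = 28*973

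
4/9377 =4/9377 = 0.00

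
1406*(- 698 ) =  - 981388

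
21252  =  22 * 966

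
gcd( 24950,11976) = 998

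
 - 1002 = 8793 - 9795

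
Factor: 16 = 2^4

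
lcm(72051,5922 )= 432306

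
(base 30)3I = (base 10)108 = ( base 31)3f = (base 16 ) 6c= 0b1101100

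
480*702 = 336960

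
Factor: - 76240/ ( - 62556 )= 2^2*3^(-1)*5^1*13^( - 1 )*401^( - 1 )*953^1 =19060/15639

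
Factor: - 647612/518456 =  - 2^( - 1)*  7^1*101^1*283^( - 1)=- 707/566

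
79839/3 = 26613 = 26613.00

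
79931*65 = 5195515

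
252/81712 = 63/20428 = 0.00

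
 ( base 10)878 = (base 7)2363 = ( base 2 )1101101110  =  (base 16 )36e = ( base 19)284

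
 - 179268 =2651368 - 2830636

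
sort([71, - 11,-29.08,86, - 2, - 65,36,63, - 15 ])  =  [  -  65,-29.08,-15,-11, - 2,36, 63,71, 86 ]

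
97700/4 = 24425=24425.00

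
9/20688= 3/6896 =0.00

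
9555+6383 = 15938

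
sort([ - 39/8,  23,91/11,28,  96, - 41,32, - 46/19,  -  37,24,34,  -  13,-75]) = [- 75, - 41, - 37, - 13, - 39/8, - 46/19,91/11,23,24, 28,32, 34,96]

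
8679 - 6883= 1796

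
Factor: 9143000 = 2^3*5^3*41^1*223^1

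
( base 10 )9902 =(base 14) 3874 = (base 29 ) bmd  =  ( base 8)23256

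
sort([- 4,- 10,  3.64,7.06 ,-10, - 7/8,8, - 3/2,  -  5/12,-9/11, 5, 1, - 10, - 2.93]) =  [ - 10, - 10, - 10 ,-4 , - 2.93,  -  3/2 , - 7/8, - 9/11 , - 5/12, 1, 3.64,5, 7.06, 8 ]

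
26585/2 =26585/2 = 13292.50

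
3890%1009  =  863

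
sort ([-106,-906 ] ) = [ - 906, - 106 ] 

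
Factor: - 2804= - 2^2 * 701^1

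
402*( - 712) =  -286224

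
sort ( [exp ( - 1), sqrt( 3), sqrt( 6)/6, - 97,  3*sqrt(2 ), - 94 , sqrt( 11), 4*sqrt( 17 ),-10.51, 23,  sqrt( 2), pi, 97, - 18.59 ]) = [ - 97, - 94,-18.59, - 10.51,  exp( - 1), sqrt(6)/6, sqrt( 2 ), sqrt( 3), pi, sqrt( 11 ),3 * sqrt( 2 ), 4*sqrt(17 ), 23, 97 ] 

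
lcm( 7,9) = 63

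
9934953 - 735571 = 9199382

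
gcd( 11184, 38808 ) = 24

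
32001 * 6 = 192006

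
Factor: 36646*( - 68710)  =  - 2^2*5^1*73^1*251^1*6871^1 = - 2517946660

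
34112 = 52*656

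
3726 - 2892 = 834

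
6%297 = 6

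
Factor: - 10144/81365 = - 2^5*5^ ( - 1) *317^1*16273^ ( - 1)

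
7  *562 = 3934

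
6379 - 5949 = 430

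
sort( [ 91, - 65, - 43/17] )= [ - 65,  -  43/17, 91] 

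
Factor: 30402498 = 2^1*3^1*7^1 * 29^1*109^1*229^1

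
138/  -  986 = -69/493 =-0.14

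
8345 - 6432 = 1913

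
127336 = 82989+44347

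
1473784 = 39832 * 37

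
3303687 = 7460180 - 4156493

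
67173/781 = 86 + 7/781 = 86.01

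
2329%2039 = 290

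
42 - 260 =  - 218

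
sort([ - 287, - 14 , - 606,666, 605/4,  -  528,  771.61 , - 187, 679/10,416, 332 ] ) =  [ - 606, - 528 ,-287, - 187,-14, 679/10, 605/4 , 332,416,666,771.61] 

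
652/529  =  652/529 = 1.23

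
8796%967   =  93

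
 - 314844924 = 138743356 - 453588280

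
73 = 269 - 196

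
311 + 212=523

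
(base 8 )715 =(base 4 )13031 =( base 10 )461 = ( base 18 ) 17B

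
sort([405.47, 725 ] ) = [405.47, 725] 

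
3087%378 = 63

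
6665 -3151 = 3514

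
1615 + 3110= 4725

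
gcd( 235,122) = 1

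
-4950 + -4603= -9553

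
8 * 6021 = 48168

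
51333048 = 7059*7272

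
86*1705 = 146630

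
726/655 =726/655 = 1.11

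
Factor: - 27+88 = 61^1 = 61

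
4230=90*47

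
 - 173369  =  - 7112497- - 6939128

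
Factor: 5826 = 2^1*3^1*971^1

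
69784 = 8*8723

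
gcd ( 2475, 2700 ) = 225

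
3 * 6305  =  18915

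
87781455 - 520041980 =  - 432260525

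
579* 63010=36482790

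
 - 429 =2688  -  3117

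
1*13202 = 13202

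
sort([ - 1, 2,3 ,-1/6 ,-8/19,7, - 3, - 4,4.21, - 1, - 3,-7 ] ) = [ - 7,-4, - 3, - 3, - 1 ,- 1,  -  8/19, - 1/6,2 , 3,4.21, 7 ]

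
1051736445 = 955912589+95823856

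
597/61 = 597/61=9.79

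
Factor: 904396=2^2*226099^1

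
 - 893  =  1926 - 2819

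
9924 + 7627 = 17551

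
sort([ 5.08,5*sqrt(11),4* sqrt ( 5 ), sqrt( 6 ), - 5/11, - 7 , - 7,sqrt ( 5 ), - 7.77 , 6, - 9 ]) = [ - 9, - 7.77,-7, - 7 ,  -  5/11,sqrt( 5),sqrt ( 6), 5.08 , 6, 4  *  sqrt( 5), 5*sqrt( 11) ]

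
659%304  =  51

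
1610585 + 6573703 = 8184288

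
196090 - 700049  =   - 503959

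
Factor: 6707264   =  2^6*104801^1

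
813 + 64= 877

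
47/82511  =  47/82511 = 0.00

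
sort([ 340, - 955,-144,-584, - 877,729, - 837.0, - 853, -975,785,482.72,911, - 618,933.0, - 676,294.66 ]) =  [ - 975, - 955, - 877, - 853, - 837.0, - 676, - 618, - 584, - 144, 294.66,340,482.72,729,785,  911 , 933.0 ] 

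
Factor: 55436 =2^2*13859^1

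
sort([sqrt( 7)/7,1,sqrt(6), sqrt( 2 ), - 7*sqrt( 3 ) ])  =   [ - 7*sqrt( 3 ), sqrt( 7)/7, 1,sqrt ( 2),sqrt(6)]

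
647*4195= 2714165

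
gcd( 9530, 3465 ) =5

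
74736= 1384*54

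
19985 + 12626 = 32611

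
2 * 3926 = 7852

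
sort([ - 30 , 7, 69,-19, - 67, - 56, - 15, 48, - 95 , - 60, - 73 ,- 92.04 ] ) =[ - 95, - 92.04,-73,-67, - 60, - 56, - 30, - 19, - 15, 7,48, 69 ]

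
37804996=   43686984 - 5881988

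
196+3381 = 3577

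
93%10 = 3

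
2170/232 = 9+41/116 = 9.35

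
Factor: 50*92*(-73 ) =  - 335800 = -  2^3*5^2*23^1*73^1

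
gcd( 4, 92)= 4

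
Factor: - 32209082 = -2^1*29^1*557^1*997^1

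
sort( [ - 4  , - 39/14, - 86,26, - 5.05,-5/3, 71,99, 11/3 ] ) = [ - 86, - 5.05,-4, - 39/14, - 5/3,11/3,26,71,99] 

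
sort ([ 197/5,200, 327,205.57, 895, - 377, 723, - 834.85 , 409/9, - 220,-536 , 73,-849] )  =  [ - 849, -834.85, - 536, - 377,  -  220, 197/5,  409/9, 73, 200, 205.57,327,723, 895]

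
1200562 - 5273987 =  - 4073425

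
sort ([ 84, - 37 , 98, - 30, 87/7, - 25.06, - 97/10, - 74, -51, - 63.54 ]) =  [ - 74,-63.54, - 51, - 37, - 30,-25.06, - 97/10,87/7,84,98 ]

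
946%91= 36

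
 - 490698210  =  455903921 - 946602131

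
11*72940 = 802340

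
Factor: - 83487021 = - 3^1 * 27829007^1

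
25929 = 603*43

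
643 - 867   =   - 224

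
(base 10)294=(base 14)170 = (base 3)101220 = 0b100100110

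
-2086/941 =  - 2086/941 = -2.22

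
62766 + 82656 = 145422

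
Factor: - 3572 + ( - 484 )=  - 4056 = -2^3*3^1*13^2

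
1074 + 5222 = 6296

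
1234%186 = 118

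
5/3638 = 5/3638 = 0.00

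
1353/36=451/12 =37.58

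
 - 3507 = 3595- 7102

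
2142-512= 1630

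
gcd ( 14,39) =1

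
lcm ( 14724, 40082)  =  721476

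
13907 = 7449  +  6458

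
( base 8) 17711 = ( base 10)8137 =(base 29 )9jh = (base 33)7FJ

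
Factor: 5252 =2^2 * 13^1 *101^1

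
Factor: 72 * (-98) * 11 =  - 77616 = - 2^4*3^2 * 7^2*11^1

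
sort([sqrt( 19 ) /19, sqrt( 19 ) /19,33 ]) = [ sqrt (19 ) /19, sqrt( 19 )/19, 33 ]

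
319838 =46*6953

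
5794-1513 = 4281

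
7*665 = 4655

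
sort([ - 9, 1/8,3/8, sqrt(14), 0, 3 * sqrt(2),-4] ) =[ - 9, - 4, 0,1/8, 3/8,sqrt( 14), 3 * sqrt(2 ) ] 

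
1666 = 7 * 238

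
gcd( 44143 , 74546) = 1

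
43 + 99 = 142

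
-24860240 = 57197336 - 82057576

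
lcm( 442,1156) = 15028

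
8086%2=0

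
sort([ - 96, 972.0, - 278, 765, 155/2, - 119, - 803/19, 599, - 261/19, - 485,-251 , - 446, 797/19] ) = [-485,- 446, - 278,-251, - 119, - 96 , - 803/19, - 261/19,797/19,155/2, 599, 765,972.0]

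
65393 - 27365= 38028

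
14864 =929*16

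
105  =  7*15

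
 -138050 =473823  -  611873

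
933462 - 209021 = 724441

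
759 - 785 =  - 26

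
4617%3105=1512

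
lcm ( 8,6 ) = 24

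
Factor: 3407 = 3407^1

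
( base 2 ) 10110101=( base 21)8D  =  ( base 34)5B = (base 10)181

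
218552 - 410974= - 192422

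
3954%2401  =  1553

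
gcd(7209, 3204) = 801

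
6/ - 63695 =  - 6/63695 = - 0.00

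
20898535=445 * 46963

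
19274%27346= 19274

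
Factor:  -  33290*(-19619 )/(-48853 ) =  - 2^1*5^1*7^( - 2 )*23^1*853^1*997^( - 1) * 3329^1 =- 653116510/48853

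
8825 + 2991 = 11816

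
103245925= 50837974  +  52407951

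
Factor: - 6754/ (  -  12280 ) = 11/20 = 2^ (-2)* 5^( - 1)*11^1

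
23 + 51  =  74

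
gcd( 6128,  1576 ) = 8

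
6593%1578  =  281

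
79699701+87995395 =167695096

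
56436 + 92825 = 149261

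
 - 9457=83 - 9540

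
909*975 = 886275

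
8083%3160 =1763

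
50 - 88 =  - 38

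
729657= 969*753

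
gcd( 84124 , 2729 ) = 1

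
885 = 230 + 655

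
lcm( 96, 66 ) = 1056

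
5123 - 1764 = 3359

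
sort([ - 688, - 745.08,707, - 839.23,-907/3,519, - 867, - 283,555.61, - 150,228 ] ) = [ -867 , - 839.23, - 745.08, - 688,-907/3, - 283, - 150, 228, 519,555.61, 707]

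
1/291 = 1/291 = 0.00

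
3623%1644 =335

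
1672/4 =418 = 418.00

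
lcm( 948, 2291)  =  27492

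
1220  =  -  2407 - -3627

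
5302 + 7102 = 12404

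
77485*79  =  6121315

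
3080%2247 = 833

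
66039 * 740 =48868860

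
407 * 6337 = 2579159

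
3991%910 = 351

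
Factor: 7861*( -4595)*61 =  - 2203398995 = -  5^1*7^1*61^1*919^1*1123^1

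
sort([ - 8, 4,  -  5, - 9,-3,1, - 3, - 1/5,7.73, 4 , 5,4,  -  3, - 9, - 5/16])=[-9,-9, - 8, - 5,-3, - 3, - 3, - 5/16, - 1/5,1,4,4, 4, 5,7.73]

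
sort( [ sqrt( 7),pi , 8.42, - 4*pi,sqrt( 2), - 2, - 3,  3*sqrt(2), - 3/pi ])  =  [ - 4*pi, - 3, - 2, - 3/pi,sqrt(2 ) , sqrt ( 7),pi,3 * sqrt(2),8.42 ]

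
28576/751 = 28576/751=38.05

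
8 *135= 1080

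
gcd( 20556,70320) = 12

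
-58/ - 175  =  58/175 = 0.33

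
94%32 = 30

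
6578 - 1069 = 5509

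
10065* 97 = 976305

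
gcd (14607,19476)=4869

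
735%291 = 153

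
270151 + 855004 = 1125155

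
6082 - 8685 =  - 2603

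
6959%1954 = 1097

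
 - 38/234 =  - 19/117=-0.16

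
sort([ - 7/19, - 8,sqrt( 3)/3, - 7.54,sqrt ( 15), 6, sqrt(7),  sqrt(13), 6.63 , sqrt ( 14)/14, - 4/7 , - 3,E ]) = [ - 8,-7.54, - 3, - 4/7, - 7/19,sqrt( 14 )/14,sqrt(3) /3,sqrt( 7 ) , E,sqrt( 13 ), sqrt(15), 6,6.63]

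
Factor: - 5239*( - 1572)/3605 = 8235708/3605 =2^2*3^1 * 5^( - 1)*7^( - 1 )*13^2*31^1*103^( - 1)*131^1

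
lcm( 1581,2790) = 47430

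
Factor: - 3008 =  -2^6 *47^1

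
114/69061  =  114/69061  =  0.00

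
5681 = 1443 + 4238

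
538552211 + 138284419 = 676836630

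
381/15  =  127/5  =  25.40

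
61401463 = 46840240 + 14561223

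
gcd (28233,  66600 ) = 9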